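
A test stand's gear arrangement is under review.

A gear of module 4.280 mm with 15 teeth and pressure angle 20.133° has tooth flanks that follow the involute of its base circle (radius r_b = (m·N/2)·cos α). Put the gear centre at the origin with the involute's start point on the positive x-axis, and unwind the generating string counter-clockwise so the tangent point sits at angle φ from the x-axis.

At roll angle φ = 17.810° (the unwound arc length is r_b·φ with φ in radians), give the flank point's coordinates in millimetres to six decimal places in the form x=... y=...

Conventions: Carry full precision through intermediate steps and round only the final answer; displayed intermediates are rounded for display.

topology: single-mesh involute geometry — m = 4.280, N = 15
pitch radius r_p = m·N/2 = 4.280·15/2 = 32.100000
base radius r_b = r_p·cos α = 32.100000·cos 20.133° = 30.138567
roll angle φ = 17.810° = 0.31084314 rad
x = r_b·(cos φ + φ·sin φ) = 31.559629
y = r_b·(sin φ − φ·cos φ) = 0.298829

x=31.559629 y=0.298829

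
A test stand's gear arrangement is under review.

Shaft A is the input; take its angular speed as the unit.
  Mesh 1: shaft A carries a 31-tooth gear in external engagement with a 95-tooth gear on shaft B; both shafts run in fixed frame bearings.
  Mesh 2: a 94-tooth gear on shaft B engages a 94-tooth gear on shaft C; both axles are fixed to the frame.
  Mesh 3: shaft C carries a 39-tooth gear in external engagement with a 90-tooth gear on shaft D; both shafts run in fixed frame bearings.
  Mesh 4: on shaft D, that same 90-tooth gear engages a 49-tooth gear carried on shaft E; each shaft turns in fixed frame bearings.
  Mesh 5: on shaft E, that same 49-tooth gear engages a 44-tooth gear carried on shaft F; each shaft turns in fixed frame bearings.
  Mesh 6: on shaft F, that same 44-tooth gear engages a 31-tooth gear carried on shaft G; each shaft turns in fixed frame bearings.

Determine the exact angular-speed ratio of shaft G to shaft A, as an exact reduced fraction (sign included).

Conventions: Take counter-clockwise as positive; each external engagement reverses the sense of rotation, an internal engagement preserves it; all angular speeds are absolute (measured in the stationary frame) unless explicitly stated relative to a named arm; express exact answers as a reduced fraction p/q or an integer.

39/95

class = fixed-axis compound train [6 meshes; 6 ratios multiply, 6 sense flips]
mesh 1 [31T→95T]: running ratio 31/95, sense −
mesh 2 [94T→94T]: running ratio 31/95, sense +
mesh 3 [39T→90T]: running ratio 403/2850, sense −
mesh 4 [90T→49T]: running ratio 1209/4655, sense +
mesh 5 [49T→44T]: running ratio 1209/4180, sense −
mesh 6 [44T→31T]: running ratio 39/95, sense +
ω_out/ω_in = 39/95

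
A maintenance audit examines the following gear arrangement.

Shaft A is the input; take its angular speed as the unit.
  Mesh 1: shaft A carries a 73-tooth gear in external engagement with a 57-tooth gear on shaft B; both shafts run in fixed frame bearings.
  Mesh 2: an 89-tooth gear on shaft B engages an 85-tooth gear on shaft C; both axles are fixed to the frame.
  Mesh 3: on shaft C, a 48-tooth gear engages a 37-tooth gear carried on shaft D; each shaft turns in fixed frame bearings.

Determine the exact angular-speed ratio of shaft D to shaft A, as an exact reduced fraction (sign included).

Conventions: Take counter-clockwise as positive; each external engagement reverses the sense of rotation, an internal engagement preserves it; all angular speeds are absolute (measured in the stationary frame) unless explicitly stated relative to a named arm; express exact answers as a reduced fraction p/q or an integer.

-103952/59755

class = fixed-axis compound train [3 meshes; 3 ratios multiply, 3 sense flips]
mesh 1 [73T→57T]: running ratio 73/57, sense −
mesh 2 [89T→85T]: running ratio 6497/4845, sense +
mesh 3 [48T→37T]: running ratio 103952/59755, sense −
ω_out/ω_in = -103952/59755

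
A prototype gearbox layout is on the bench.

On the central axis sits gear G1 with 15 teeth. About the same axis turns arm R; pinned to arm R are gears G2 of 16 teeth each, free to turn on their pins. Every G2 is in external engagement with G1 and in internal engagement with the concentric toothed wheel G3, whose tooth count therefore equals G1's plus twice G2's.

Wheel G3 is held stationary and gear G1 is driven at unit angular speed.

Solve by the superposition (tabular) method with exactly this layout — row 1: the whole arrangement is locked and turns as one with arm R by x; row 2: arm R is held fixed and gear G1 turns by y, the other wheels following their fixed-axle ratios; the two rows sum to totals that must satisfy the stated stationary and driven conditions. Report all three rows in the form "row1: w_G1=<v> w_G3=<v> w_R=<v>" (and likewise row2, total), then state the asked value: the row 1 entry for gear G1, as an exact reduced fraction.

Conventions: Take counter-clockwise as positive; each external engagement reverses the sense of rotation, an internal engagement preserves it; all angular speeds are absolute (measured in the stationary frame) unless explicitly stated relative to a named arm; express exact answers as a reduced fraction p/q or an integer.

class = planetary set [G3 = 15+2·16 = 47; Willis about the carrier]
row 1 — lock + rotate with arm: ω_sun = ω_ring = ω_arm = x
row 2 (arm held, sun turns y): ω_ring = −(15/47)·y, ω_arm = 0
boundary: total ω_ring = x − (15/47)·y = 0 and total ω_sun = x + y = 1  ⇒  y = 47/62, x = 15/62
row 2 ring = −(15/47)·47/62 = -15/62
totals (row 1 + row 2): sun 15/62 + 47/62 = 1, ring 15/62 + (-15/62) = 0, arm 15/62 + 0 = 15/62
asked cell (row1, sun) = 15/62

row1: w_G1=15/62 w_G3=15/62 w_R=15/62
row2: w_G1=47/62 w_G3=-15/62 w_R=0
total: w_G1=1 w_G3=0 w_R=15/62
asked value: 15/62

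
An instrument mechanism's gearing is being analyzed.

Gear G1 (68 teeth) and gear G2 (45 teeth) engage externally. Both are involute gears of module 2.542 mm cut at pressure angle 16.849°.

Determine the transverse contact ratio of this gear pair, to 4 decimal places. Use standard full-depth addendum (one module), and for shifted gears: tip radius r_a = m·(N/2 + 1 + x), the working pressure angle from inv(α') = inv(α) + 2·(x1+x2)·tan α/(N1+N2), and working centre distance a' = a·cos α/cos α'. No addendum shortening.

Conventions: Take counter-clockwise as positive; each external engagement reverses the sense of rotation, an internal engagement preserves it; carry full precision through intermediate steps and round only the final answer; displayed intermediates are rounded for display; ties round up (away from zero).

single-mesh involute tooth geometry (68T engaging 45T at module 2.542)
base radii: r_b1 = 82.717816, r_b2 = 54.739731
tip radii: r_a1 = 88.970000, r_a2 = 59.737000
no profile shift: α' = α, a' = a
action lengths: √(r_a1²−r_b1²) = 32.763148, √(r_a2²−r_b2²) = 23.918006
base pitch p_b = π·m·cos α = 7.643108
CR = (32.763148 + 23.918006 − 143.623000·sin 16.84900°)/7.643108 = 1.969352
contact ratio ≈ 1.9694

1.9694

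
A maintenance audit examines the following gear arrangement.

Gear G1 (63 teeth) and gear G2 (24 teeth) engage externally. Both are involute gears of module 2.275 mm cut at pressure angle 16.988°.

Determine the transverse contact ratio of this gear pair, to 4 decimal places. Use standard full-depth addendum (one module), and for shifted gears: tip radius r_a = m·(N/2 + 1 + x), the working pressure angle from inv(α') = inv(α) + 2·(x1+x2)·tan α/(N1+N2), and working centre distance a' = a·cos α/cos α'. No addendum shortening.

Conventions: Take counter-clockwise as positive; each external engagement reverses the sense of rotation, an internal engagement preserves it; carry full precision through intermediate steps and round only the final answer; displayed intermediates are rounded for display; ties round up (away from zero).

class = single-mesh tooth geometry [involute pair 63T × 24T, m = 2.275]
base radii: r_b1 = 68.535576, r_b2 = 26.108791
tip radii: r_a1 = 73.937500, r_a2 = 29.575000
no profile shift: α' = α, a' = a
action lengths: √(r_a1²−r_b1²) = 27.742183, √(r_a2²−r_b2²) = 13.892864
base pitch p_b = π·m·cos α = 6.835265
CR = (27.742183 + 13.892864 − 98.962500·sin 16.98800°)/6.835265 = 1.861088
contact ratio ≈ 1.8611

1.8611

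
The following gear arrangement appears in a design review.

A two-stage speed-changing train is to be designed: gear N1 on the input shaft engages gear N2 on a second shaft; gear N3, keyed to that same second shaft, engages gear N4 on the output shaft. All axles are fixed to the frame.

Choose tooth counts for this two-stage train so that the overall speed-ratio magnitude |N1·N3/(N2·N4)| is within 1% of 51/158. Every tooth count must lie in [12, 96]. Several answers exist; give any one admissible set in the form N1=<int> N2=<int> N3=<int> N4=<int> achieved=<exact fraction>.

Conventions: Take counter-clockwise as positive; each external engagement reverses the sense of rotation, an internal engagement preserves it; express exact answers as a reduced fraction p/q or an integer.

N1=17 N2=12 N3=18 N4=79 achieved=51/158

topology: fixed-axis compound train — 2 stages, target 51/158
target = 51/158 in lowest terms: an exact hit needs N1·N3 = k·51 and N2·N4 = k·158 for one integer k, every count in [12, 96]; additionally prefer no 1:1 stage (N1 ≠ N2, N3 ≠ N4)
k = 1…5: no 1:1-free in-range split of k·51 and k·158 into factor pairs; take k = 6
k = 6: N1·N3 = 306 = 17·18, N2·N4 = 948 = 12·79
achieved = 17·18/(12·79) = 51/158; |achieved − target| = 0 ≤ 51/15800 ✓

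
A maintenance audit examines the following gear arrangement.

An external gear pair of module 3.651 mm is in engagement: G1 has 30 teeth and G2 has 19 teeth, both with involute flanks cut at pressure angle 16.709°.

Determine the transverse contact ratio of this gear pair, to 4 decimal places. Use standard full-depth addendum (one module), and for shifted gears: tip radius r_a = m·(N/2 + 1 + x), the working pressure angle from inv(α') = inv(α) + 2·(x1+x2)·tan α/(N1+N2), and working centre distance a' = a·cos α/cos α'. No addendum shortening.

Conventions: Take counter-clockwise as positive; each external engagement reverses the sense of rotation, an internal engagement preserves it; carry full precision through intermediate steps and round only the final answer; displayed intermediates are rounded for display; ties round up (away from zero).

1.7411

recognized (one external pair, fixed centres): single-mesh tooth geometry, m = 3.651, N1 = 30, N2 = 19
base radii: r_b1 = 52.452676, r_b2 = 33.220028
tip radii: r_a1 = 58.416000, r_a2 = 38.335500
no profile shift: α' = α, a' = a
action lengths: √(r_a1²−r_b1²) = 25.712756, √(r_a2²−r_b2²) = 19.132179
base pitch p_b = π·m·cos α = 10.985663
CR = (25.712756 + 19.132179 − 89.449500·sin 16.70900°)/10.985663 = 1.741108
contact ratio ≈ 1.7411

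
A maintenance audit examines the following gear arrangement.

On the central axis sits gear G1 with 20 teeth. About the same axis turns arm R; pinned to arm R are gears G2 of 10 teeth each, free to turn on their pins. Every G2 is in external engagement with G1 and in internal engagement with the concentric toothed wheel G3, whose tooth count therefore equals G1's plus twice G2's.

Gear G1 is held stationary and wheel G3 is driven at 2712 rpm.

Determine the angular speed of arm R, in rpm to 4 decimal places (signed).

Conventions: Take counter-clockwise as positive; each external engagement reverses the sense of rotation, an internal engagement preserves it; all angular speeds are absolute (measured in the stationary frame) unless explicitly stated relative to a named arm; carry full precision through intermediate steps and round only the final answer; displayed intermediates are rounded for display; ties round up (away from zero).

planetary set (20T centre, 10T on arm, 40T internal) — Willis relation
normalise by the input: solve with ω_ring = 1, then scale by 2712 rpm
ring teeth: 20 + 2·10 = 40
20(ω_sun−ω_arm) = −40(ω_ring−ω_arm),  ω_sun = 0, ω_ring = 1
20(0−ω_arm) = −40(1−ω_arm)  ⇒  60·ω_arm = 40  ⇒  ω_arm = 2/3
scale: ω_arm = 2/3 × 2712 rpm = +1808.0000 rpm

+1808.0000 rpm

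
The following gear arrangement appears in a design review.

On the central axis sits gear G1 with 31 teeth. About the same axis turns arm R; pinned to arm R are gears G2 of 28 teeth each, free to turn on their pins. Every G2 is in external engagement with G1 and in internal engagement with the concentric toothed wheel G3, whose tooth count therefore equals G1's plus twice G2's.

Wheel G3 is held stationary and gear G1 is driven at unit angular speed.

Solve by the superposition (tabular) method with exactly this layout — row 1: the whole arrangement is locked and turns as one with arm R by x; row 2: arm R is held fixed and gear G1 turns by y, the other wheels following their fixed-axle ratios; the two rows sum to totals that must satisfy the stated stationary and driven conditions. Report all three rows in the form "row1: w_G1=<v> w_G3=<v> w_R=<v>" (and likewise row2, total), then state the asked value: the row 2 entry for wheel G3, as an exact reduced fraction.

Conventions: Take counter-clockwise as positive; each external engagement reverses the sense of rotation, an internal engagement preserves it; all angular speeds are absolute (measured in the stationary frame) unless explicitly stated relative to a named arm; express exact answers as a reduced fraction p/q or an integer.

row1: w_G1=31/118 w_G3=31/118 w_R=31/118
row2: w_G1=87/118 w_G3=-31/118 w_R=0
total: w_G1=1 w_G3=0 w_R=31/118
asked value: -31/118

planetary set (31T centre, 28T on arm, 87T internal) — Willis relation
row 1 — lock + rotate with arm: ω_sun = ω_ring = ω_arm = x
row 2 (arm held, sun turns y): ω_ring = −(31/87)·y, ω_arm = 0
boundary: total ω_ring = x − (31/87)·y = 0 and total ω_sun = x + y = 1  ⇒  y = 87/118, x = 31/118
row 2 ring = −(31/87)·87/118 = -31/118
totals (row 1 + row 2): sun 31/118 + 87/118 = 1, ring 31/118 + (-31/118) = 0, arm 31/118 + 0 = 31/118
asked cell (row2, ring) = -31/118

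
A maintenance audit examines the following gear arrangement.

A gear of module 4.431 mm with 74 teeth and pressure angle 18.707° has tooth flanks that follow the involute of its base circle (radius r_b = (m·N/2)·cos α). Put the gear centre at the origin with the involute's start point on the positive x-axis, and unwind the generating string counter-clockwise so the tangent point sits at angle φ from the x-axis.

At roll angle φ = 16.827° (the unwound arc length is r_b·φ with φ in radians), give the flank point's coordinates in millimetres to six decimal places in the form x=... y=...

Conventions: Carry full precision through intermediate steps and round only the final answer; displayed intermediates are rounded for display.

x=161.838989 y=1.299907

recognized (one wheel, involute flank): single-mesh tooth geometry, m = 4.431, N = 74
pitch radius r_p = m·N/2 = 4.431·74/2 = 163.947000
base radius r_b = r_p·cos α = 163.947000·cos 18.707° = 155.285860
roll angle φ = 16.827° = 0.29368655 rad
x = r_b·(cos φ + φ·sin φ) = 161.838989
y = r_b·(sin φ − φ·cos φ) = 1.299907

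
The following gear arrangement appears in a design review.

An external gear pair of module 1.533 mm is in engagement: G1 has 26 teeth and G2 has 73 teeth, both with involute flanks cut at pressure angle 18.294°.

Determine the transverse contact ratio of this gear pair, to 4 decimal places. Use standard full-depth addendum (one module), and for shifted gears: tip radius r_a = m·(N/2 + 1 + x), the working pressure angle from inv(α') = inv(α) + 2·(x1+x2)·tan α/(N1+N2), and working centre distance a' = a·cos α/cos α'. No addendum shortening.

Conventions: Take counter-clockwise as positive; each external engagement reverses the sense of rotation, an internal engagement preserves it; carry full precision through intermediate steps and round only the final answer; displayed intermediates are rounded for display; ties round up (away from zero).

1.8091

single-mesh involute tooth geometry (26T engaging 73T at module 1.533)
base radii: r_b1 = 18.921756, r_b2 = 53.126467
tip radii: r_a1 = 21.462000, r_a2 = 57.487500
no profile shift: α' = α, a' = a
action lengths: √(r_a1²−r_b1²) = 10.128406, √(r_a2²−r_b2²) = 21.963404
base pitch p_b = π·m·cos α = 4.572650
CR = (10.128406 + 21.963404 − 75.883500·sin 18.29400°)/4.572650 = 1.809128
contact ratio ≈ 1.8091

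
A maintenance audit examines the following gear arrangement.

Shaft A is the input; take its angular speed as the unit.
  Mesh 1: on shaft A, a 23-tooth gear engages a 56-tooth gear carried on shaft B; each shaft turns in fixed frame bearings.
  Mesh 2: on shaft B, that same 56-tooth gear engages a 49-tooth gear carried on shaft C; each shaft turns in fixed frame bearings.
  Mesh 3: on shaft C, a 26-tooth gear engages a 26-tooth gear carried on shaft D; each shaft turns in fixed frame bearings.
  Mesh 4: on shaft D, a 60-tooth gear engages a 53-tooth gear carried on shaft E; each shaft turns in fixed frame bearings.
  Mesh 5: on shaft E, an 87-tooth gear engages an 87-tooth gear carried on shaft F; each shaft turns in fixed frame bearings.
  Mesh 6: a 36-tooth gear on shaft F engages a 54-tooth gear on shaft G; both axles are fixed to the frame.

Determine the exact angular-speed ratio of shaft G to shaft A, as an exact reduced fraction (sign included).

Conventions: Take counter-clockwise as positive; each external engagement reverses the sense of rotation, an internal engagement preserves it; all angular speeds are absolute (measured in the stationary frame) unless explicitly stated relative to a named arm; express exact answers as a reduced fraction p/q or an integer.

class = fixed-axis compound train [6 meshes; 6 ratios multiply, 6 sense flips]
mesh 1 [23T→56T]: running ratio 23/56, sense −
mesh 2 [56T→49T]: running ratio 23/49, sense +
mesh 3 [26T→26T]: running ratio 23/49, sense −
mesh 4 [60T→53T]: running ratio 1380/2597, sense +
mesh 5 [87T→87T]: running ratio 1380/2597, sense −
mesh 6 [36T→54T]: running ratio 920/2597, sense +
ω_out/ω_in = 920/2597

920/2597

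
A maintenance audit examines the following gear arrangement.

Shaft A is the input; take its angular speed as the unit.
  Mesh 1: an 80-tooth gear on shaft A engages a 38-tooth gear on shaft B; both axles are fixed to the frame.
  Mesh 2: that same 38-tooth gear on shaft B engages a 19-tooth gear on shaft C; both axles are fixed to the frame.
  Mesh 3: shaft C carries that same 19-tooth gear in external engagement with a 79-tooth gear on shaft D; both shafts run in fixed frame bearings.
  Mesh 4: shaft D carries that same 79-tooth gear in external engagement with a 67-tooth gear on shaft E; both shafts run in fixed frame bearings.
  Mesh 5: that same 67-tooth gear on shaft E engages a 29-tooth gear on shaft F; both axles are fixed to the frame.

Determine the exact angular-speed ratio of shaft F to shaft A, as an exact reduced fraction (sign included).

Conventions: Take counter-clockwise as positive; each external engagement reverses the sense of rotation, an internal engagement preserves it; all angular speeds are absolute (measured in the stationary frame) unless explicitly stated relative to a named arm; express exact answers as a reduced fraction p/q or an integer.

-80/29

class = fixed-axis compound train [5 meshes; 5 ratios multiply, 5 sense flips]
mesh 1 [80T→38T]: running ratio 40/19, sense −
mesh 2 [38T→19T]: running ratio 80/19, sense +
mesh 3 [19T→79T]: running ratio 80/79, sense −
mesh 4 [79T→67T]: running ratio 80/67, sense +
mesh 5 [67T→29T]: running ratio 80/29, sense −
ω_out/ω_in = -80/29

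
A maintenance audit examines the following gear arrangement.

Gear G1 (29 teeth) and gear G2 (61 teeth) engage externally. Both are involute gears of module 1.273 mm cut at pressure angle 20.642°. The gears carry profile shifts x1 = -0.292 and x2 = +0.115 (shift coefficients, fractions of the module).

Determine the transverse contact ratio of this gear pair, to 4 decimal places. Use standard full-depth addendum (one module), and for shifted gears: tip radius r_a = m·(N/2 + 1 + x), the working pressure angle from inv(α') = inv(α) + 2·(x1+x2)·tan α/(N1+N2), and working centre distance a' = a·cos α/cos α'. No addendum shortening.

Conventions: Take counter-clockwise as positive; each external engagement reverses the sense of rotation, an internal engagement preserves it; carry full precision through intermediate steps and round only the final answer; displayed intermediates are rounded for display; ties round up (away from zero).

recognized (one external pair, fixed centres): single-mesh tooth geometry, m = 1.273, N1 = 29, N2 = 61
base radii: r_b1 = 17.273490, r_b2 = 36.333892
tip radii: r_a1 = 19.359784, r_a2 = 40.245895
inv(α') = inv(20.642°) + 2·(-0.292+0.115)·tan α/(29+61) = 0.01495952  ⇒  α' = 20.02382°
a' = a·cos α / cos α' = 57.2850·cos 20.642°/cos 20.02382° = 57.056422
action lengths: √(r_a1²−r_b1²) = 8.742299, √(r_a2²−r_b2²) = 17.308390
base pitch p_b = π·m·cos α = 3.742501
CR = (8.742299 + 17.308390 − 57.056422·sin 20.02382°)/3.742501 = 1.740536
contact ratio ≈ 1.7405

1.7405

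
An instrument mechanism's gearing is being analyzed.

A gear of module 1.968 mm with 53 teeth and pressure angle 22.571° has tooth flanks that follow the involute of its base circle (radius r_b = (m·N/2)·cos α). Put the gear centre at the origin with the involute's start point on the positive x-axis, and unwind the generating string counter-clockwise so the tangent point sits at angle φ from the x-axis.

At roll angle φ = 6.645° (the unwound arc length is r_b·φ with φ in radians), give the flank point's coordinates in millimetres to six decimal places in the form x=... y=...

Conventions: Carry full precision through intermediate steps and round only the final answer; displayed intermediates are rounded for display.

x=48.480184 y=0.025008

single-mesh involute tooth geometry (53T wheel at module 1.968)
pitch radius r_p = m·N/2 = 1.968·53/2 = 52.152000
base radius r_b = r_p·cos α = 52.152000·cos 22.571° = 48.157397
roll angle φ = 6.645° = 0.11597713 rad
x = r_b·(cos φ + φ·sin φ) = 48.480184
y = r_b·(sin φ − φ·cos φ) = 0.025008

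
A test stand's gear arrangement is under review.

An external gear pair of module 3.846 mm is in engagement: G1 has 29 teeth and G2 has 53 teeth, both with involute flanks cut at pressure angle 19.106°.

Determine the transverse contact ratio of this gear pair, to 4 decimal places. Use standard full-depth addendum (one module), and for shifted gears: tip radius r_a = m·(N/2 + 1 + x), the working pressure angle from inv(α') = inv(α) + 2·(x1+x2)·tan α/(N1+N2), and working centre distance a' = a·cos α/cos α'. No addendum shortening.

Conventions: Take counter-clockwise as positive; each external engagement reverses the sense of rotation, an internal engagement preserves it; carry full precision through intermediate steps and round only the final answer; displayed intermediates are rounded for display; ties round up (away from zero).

topology: single-mesh involute geometry — m = 3.846, 29T/53T pair
base radii: r_b1 = 52.695055, r_b2 = 96.304755
tip radii: r_a1 = 59.613000, r_a2 = 105.765000
no profile shift: α' = α, a' = a
action lengths: √(r_a1²−r_b1²) = 27.873661, √(r_a2²−r_b2²) = 43.722184
base pitch p_b = π·m·cos α = 11.416993
CR = (27.873661 + 43.722184 − 157.686000·sin 19.10600°)/11.416993 = 1.750247
contact ratio ≈ 1.7502

1.7502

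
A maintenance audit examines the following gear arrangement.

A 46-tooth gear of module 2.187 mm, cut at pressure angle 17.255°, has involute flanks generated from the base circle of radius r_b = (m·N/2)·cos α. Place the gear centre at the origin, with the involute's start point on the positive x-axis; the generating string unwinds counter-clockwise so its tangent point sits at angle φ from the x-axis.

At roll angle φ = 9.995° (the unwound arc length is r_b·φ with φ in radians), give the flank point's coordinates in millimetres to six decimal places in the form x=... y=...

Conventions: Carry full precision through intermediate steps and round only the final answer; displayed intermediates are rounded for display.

x=48.762521 y=0.084745

recognized (one wheel, involute flank): single-mesh tooth geometry, m = 2.187, N = 46
pitch radius r_p = m·N/2 = 2.187·46/2 = 50.301000
base radius r_b = r_p·cos α = 50.301000·cos 17.255° = 48.037156
roll angle φ = 9.995° = 0.17444566 rad
x = r_b·(cos φ + φ·sin φ) = 48.762521
y = r_b·(sin φ − φ·cos φ) = 0.084745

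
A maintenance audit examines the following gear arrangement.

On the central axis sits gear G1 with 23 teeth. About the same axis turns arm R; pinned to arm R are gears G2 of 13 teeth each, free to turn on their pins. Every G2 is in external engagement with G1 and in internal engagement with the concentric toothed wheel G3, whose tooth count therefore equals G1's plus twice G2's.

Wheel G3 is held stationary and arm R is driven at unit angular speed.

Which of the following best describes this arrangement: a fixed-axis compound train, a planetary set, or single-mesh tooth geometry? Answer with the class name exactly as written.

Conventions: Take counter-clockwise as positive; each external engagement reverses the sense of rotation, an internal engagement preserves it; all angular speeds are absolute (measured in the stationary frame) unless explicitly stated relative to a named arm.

planetary set

topology: planetary set — G1 23T / G2 13T / G3 49T, arm = carrier (Willis)
classification: planetary set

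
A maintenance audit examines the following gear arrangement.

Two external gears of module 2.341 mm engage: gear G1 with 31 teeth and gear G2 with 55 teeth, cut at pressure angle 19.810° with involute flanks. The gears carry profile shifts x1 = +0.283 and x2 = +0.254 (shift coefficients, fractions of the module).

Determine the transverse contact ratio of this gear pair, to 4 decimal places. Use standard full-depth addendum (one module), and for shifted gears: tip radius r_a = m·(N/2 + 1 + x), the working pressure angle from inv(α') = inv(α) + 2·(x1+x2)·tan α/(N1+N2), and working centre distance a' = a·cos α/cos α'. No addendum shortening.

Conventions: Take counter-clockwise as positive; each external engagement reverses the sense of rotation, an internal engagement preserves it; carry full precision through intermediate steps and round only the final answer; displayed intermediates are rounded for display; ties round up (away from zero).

recognized (one external pair, fixed centres): single-mesh tooth geometry, m = 2.341, N1 = 31, N2 = 55
base radii: r_b1 = 34.138183, r_b2 = 60.567745
tip radii: r_a1 = 39.289003, r_a2 = 67.313114
inv(α') = inv(19.810°) + 2·(+0.283+0.254)·tan α/(31+55) = 0.01896815  ⇒  α' = 21.61142°
a' = a·cos α / cos α' = 100.6630·cos 19.810°/cos 21.61142° = 101.866852
action lengths: √(r_a1²−r_b1²) = 19.447627, √(r_a2²−r_b2²) = 29.370114
base pitch p_b = π·m·cos α = 6.919243
CR = (19.447627 + 29.370114 − 101.866852·sin 21.61142°)/6.919243 = 1.633008
contact ratio ≈ 1.6330

1.6330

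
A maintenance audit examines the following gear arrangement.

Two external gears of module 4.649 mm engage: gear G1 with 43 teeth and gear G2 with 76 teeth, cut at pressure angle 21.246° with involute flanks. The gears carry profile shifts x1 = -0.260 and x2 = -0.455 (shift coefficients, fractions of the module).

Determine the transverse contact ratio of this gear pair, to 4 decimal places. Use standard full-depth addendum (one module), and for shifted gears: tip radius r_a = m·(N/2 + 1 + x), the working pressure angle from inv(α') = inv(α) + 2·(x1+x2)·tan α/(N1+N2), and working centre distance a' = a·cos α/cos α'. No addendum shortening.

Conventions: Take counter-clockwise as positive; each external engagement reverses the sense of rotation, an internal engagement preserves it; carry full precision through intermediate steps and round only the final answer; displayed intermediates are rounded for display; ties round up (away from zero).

class = single-mesh tooth geometry [involute pair 43T × 76T, m = 4.649]
base radii: r_b1 = 93.159977, r_b2 = 164.654844
tip radii: r_a1 = 103.393760, r_a2 = 179.195705
inv(α') = inv(21.246°) + 2·(-0.260-0.455)·tan α/(43+76) = 0.01331360  ⇒  α' = 19.28463°
a' = a·cos α / cos α' = 276.6155·cos 21.246°/cos 19.28463° = 273.140864
action lengths: √(r_a1²−r_b1²) = 44.849618, √(r_a2²−r_b2²) = 70.709851
base pitch p_b = π·m·cos α = 13.612591
CR = (44.849618 + 70.709851 − 273.140864·sin 19.28463°)/13.612591 = 1.862368
contact ratio ≈ 1.8624

1.8624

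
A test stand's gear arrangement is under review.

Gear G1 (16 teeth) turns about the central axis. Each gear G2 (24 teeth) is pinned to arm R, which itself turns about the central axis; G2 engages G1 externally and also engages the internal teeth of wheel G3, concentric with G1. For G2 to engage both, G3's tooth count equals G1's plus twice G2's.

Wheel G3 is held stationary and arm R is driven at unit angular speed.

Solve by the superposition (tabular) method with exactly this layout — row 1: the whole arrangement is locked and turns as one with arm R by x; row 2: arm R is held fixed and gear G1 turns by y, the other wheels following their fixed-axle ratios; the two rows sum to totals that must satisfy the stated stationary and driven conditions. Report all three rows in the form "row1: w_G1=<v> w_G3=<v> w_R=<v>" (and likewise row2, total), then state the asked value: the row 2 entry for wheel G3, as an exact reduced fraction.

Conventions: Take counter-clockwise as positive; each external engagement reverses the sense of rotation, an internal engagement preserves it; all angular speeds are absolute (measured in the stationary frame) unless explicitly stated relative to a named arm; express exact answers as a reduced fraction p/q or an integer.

planetary set (16T centre, 24T on arm, 64T internal) — Willis relation
row 1 — lock + rotate with arm: ω_sun = ω_ring = ω_arm = x
row 2 (arm held, sun turns y): ω_ring = −(16/64)·y, ω_arm = 0
boundary: total ω_ring = x − (16/64)·y = 0 and total ω_arm = x = 1  ⇒  y = 4, x = 1
row 2 ring = −(16/64)·4 = -1
totals (row 1 + row 2): sun 1 + 4 = 5, ring 1 + (-1) = 0, arm 1 + 0 = 1
asked cell (row2, ring) = -1

row1: w_G1=1 w_G3=1 w_R=1
row2: w_G1=4 w_G3=-1 w_R=0
total: w_G1=5 w_G3=0 w_R=1
asked value: -1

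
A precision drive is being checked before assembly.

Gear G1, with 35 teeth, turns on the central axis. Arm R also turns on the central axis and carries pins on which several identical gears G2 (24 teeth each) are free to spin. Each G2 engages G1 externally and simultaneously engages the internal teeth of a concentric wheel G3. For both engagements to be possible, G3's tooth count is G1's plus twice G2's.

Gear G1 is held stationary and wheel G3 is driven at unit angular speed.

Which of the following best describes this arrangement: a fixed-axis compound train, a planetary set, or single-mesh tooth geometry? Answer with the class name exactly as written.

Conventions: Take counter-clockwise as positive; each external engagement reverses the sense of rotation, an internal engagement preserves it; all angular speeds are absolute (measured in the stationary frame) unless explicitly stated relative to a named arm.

planetary set

topology: planetary set — G1 35T / G2 24T / G3 83T, arm = carrier (Willis)
classification: planetary set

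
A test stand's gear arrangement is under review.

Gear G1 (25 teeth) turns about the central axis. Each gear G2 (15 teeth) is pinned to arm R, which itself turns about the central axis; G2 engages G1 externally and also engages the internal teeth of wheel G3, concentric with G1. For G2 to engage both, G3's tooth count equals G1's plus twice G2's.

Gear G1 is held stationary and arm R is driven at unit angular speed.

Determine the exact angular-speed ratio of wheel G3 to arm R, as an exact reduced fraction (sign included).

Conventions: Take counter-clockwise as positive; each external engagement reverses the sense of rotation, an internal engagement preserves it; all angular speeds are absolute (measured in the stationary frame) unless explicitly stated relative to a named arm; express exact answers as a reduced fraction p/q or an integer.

class = planetary set [G3 = 25+2·15 = 55; Willis about the carrier]
ring teeth: 25 + 2·15 = 55
25(ω_sun−ω_arm) = −55(ω_ring−ω_arm),  ω_sun = 0, ω_arm = 1
ω_ring = 1 − (25/55)(0−1) = 16/11
ω_out/ω_in = 16/11

16/11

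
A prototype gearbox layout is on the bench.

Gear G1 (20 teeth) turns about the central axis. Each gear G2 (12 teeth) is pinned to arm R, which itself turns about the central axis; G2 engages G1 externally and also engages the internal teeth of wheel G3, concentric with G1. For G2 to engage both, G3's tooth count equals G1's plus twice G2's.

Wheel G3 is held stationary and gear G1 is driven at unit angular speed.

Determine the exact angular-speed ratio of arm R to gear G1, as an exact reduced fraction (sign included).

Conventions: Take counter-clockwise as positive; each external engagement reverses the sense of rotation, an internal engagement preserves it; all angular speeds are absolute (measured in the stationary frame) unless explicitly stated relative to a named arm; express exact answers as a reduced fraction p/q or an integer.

class = planetary set [G3 = 20+2·12 = 44; Willis about the carrier]
ring teeth: 20 + 2·12 = 44
20(ω_sun−ω_arm) = −44(ω_ring−ω_arm),  ω_ring = 0, ω_sun = 1
20(1−ω_arm) = −44(0−ω_arm)  ⇒  64·ω_arm = 20  ⇒  ω_arm = 5/16
ω_out/ω_in = 5/16

5/16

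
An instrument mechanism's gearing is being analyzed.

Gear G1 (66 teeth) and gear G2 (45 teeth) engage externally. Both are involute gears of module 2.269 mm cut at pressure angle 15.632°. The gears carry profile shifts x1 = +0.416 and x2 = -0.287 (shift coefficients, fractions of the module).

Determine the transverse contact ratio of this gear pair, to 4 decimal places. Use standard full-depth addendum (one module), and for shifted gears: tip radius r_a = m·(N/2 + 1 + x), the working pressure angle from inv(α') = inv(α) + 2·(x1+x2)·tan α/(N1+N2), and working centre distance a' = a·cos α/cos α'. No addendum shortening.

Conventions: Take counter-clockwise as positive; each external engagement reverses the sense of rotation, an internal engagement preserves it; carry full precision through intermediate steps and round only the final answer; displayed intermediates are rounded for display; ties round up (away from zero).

2.0224

topology: single-mesh involute geometry — m = 2.269, 66T/45T pair
base radii: r_b1 = 72.107466, r_b2 = 49.164182
tip radii: r_a1 = 78.089904, r_a2 = 52.670297
inv(α') = inv(15.632°) + 2·(+0.416-0.287)·tan α/(66+45) = 0.00762765  ⇒  α' = 16.09346°
a' = a·cos α / cos α' = 125.9295·cos 15.632°/cos 16.09346° = 126.218029
action lengths: √(r_a1²−r_b1²) = 29.975764, √(r_a2²−r_b2²) = 18.895593
base pitch p_b = π·m·cos α = 6.864615
CR = (29.975764 + 18.895593 − 126.218029·sin 16.09346°)/6.864615 = 2.022415
contact ratio ≈ 2.0224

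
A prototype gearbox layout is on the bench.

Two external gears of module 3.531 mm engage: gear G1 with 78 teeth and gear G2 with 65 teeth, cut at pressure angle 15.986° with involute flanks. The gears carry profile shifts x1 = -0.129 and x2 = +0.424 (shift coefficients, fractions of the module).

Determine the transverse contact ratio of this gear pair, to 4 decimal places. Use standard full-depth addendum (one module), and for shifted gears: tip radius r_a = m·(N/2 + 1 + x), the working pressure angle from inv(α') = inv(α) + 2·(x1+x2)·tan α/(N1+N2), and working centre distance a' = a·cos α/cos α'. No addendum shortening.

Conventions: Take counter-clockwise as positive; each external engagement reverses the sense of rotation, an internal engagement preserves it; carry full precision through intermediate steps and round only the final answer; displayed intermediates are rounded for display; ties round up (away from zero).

recognized (one external pair, fixed centres): single-mesh tooth geometry, m = 3.531, N1 = 78, N2 = 65
base radii: r_b1 = 132.383658, r_b2 = 110.319715
tip radii: r_a1 = 140.784501, r_a2 = 119.785644
inv(α') = inv(15.986°) + 2·(-0.129+0.424)·tan α/(78+65) = 0.00865462  ⇒  α' = 16.76985°
a' = a·cos α / cos α' = 252.4665·cos 15.986°/cos 16.76985° = 253.483669
action lengths: √(r_a1²−r_b1²) = 47.904518, √(r_a2²−r_b2²) = 46.670773
base pitch p_b = π·m·cos α = 10.663988
CR = (47.904518 + 46.670773 − 253.483669·sin 16.76985°)/10.663988 = 2.010330
contact ratio ≈ 2.0103

2.0103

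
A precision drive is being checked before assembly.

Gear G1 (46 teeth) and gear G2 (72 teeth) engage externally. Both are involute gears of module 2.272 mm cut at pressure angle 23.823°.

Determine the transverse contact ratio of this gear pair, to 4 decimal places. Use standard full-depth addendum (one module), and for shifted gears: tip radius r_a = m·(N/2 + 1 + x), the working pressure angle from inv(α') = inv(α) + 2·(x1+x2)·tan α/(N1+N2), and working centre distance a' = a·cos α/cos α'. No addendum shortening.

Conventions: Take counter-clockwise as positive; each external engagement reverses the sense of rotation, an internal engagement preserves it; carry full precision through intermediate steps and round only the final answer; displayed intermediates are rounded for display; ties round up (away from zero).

recognized (one external pair, fixed centres): single-mesh tooth geometry, m = 2.272, N1 = 46, N2 = 72
base radii: r_b1 = 47.803663, r_b2 = 74.823125
tip radii: r_a1 = 54.528000, r_a2 = 84.064000
no profile shift: α' = α, a' = a
action lengths: √(r_a1²−r_b1²) = 26.231899, √(r_a2²−r_b2²) = 38.317829
base pitch p_b = π·m·cos α = 6.529549
CR = (26.231899 + 38.317829 − 134.048000·sin 23.82300°)/6.529549 = 1.593687
contact ratio ≈ 1.5937

1.5937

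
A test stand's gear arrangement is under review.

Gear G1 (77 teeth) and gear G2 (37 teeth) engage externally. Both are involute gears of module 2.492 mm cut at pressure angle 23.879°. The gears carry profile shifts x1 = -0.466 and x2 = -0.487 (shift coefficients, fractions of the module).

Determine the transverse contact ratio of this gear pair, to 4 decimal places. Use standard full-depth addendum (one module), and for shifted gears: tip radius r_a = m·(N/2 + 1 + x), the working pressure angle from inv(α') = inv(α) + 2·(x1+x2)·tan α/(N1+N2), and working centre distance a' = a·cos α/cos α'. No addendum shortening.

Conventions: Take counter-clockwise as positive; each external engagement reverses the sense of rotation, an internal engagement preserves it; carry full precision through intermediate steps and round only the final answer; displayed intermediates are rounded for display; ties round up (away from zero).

1.7618

class = single-mesh tooth geometry [involute pair 77T × 37T, m = 2.492]
base radii: r_b1 = 87.729594, r_b2 = 42.155779
tip radii: r_a1 = 97.272728, r_a2 = 47.380396
inv(α') = inv(23.879°) + 2·(-0.466-0.487)·tan α/(77+37) = 0.01853177  ⇒  α' = 21.45079°
a' = a·cos α / cos α' = 142.0440·cos 23.879°/cos 21.45079° = 139.551854
action lengths: √(r_a1²−r_b1²) = 42.017877, √(r_a2²−r_b2²) = 21.628505
base pitch p_b = π·m·cos α = 7.158718
CR = (42.017877 + 21.628505 − 139.551854·sin 21.45079°)/7.158718 = 1.761766
contact ratio ≈ 1.7618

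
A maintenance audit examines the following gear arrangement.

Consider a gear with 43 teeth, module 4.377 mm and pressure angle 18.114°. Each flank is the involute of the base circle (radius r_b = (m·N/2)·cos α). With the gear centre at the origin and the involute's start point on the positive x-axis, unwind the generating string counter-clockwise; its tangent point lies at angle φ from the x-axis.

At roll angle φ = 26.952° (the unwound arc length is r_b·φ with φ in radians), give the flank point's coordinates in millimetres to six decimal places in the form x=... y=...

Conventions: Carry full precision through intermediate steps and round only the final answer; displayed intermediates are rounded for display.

recognized (one wheel, involute flank): single-mesh tooth geometry, m = 4.377, N = 43
pitch radius r_p = m·N/2 = 4.377·43/2 = 94.105500
base radius r_b = r_p·cos α = 94.105500·cos 18.114° = 89.441612
roll angle φ = 26.952° = 0.47040114 rad
x = r_b·(cos φ + φ·sin φ) = 98.796577
y = r_b·(sin φ − φ·cos φ) = 3.035169

x=98.796577 y=3.035169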